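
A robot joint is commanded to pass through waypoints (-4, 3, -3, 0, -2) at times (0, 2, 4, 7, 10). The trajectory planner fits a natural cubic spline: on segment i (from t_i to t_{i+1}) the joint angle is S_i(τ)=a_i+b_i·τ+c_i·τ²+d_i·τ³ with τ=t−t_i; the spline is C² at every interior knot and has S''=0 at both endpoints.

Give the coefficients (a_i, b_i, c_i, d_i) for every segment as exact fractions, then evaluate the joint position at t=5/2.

  seg 0: a=-4 b=919/168 c=0 d=-331/672
  seg 1: a=3 b=-37/84 c=-331/112 d=563/672
  seg 2: a=-3 b=-53/24 c=29/14 d=-505/1512
  seg 3: a=0 b=101/84 c=-157/168 d=157/1512
S(5/2) = 3845/1792

Δ: Δ0=7/2, Δ1=-3, Δ2=1, Δ3=-2/3
row 1: diag=8, rhs=-39; c'=1/4, d'=-39/8
row 2: denom=10−2·1/4=19/2; d'=(24−2·-39/8)/(19/2)=135/38
row 3: denom=12−3·6/19=210/19; d'=(-10−3·135/38)/(210/19)=-157/84
back: M3=-157/84
back: M2=135/38−6/19·-157/84=29/7
back: M1=-39/8−1/4·29/7=-331/56
M: M0=0, M1=-331/56, M2=29/7, M3=-157/84, M4=0
seg 0: a=-4, c=M0/2=0, d=(M1−M0)/(6·2)=-331/672, b=Δ0−h0·(2M0+M1)/6=919/168
seg 1: a=3, c=M1/2=-331/112, d=(M2−M1)/(6·2)=563/672, b=Δ1−h1·(2M1+M2)/6=-37/84
seg 2: a=-3, c=M2/2=29/14, d=(M3−M2)/(6·3)=-505/1512, b=Δ2−h2·(2M2+M3)/6=-53/24
seg 3: a=0, c=M3/2=-157/168, d=(M4−M3)/(6·3)=157/1512, b=Δ3−h3·(2M3+M4)/6=101/84
t_q=5/2 → seg 1, τ=1/2; S=3+-37/84·τ+-331/112·τ²+563/672·τ³=3845/1792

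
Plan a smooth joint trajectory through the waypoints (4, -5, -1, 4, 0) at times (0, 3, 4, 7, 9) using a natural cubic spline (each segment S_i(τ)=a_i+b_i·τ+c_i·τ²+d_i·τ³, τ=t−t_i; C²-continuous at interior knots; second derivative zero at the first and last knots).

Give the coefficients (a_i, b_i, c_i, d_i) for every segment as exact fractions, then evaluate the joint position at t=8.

Δ: Δ0=-3, Δ1=4, Δ2=5/3, Δ3=-2
row 1: diag=8, rhs=42; c'=1/8, d'=21/4
row 2: denom=8−1·1/8=63/8; d'=(-14−1·21/4)/(63/8)=-22/9
row 3: denom=10−3·8/21=62/7; d'=(-22−3·-22/9)/(62/7)=-154/93
back: M3=-154/93
back: M2=-22/9−8/21·-154/93=-506/279
back: M1=21/4−1/8·-506/279=1528/279
M: M0=0, M1=1528/279, M2=-506/279, M3=-154/93, M4=0
seg 0: a=4, c=M0/2=0, d=(M1−M0)/(6·3)=764/2511, b=Δ0−h0·(2M0+M1)/6=-1601/279
seg 1: a=-5, c=M1/2=764/279, d=(M2−M1)/(6·1)=-113/93, b=Δ1−h1·(2M1+M2)/6=691/279
seg 2: a=-1, c=M2/2=-253/279, d=(M3−M2)/(6·3)=22/2511, b=Δ2−h2·(2M2+M3)/6=1202/279
seg 3: a=4, c=M3/2=-77/93, d=(M4−M3)/(6·2)=77/558, b=Δ3−h3·(2M3+M4)/6=-250/279
t_q=8 → seg 3, τ=1; S=4+-250/279·τ+-77/93·τ²+77/558·τ³=449/186

  seg 0: a=4 b=-1601/279 c=0 d=764/2511
  seg 1: a=-5 b=691/279 c=764/279 d=-113/93
  seg 2: a=-1 b=1202/279 c=-253/279 d=22/2511
  seg 3: a=4 b=-250/279 c=-77/93 d=77/558
S(8) = 449/186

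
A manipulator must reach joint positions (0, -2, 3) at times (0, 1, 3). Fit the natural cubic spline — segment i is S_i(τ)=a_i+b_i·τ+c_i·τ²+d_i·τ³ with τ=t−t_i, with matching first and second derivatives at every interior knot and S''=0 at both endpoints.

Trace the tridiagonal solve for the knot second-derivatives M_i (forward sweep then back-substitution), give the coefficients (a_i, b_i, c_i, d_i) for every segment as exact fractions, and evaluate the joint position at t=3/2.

Δ: Δ0=-2, Δ1=5/2
row 1: diag=6, rhs=27; c'=1/3, d'=9/2
back: M1=9/2
M: M0=0, M1=9/2, M2=0
seg 0: a=0, c=M0/2=0, d=(M1−M0)/(6·1)=3/4, b=Δ0−h0·(2M0+M1)/6=-11/4
seg 1: a=-2, c=M1/2=9/4, d=(M2−M1)/(6·2)=-3/8, b=Δ1−h1·(2M1+M2)/6=-1/2
t_q=3/2 → seg 1, τ=1/2; S=-2+-1/2·τ+9/4·τ²+-3/8·τ³=-111/64

  seg 0: a=0 b=-11/4 c=0 d=3/4
  seg 1: a=-2 b=-1/2 c=9/4 d=-3/8
S(3/2) = -111/64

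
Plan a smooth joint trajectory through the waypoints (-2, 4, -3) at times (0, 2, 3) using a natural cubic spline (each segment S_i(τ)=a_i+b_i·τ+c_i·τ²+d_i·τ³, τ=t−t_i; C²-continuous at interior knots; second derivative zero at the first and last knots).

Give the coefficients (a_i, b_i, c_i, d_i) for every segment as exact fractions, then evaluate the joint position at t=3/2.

  seg 0: a=-2 b=19/3 c=0 d=-5/6
  seg 1: a=4 b=-11/3 c=-5 d=5/3
S(3/2) = 75/16

Δ: Δ0=3, Δ1=-7
row 1: diag=6, rhs=-60; c'=1/6, d'=-10
back: M1=-10
M: M0=0, M1=-10, M2=0
seg 0: a=-2, c=M0/2=0, d=(M1−M0)/(6·2)=-5/6, b=Δ0−h0·(2M0+M1)/6=19/3
seg 1: a=4, c=M1/2=-5, d=(M2−M1)/(6·1)=5/3, b=Δ1−h1·(2M1+M2)/6=-11/3
t_q=3/2 → seg 0, τ=3/2; S=-2+19/3·τ+0·τ²+-5/6·τ³=75/16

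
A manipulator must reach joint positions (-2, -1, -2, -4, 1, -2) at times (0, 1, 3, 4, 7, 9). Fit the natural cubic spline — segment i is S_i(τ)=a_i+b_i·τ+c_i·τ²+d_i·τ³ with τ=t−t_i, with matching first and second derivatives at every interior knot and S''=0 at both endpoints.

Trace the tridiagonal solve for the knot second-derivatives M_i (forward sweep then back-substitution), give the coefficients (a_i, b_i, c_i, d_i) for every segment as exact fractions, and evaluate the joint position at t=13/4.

  seg 0: a=-2 b=1898/1659 c=0 d=-239/1659
  seg 1: a=-1 b=1181/1659 c=-239/553 d=-1153/13272
  seg 2: a=-2 b=-6833/3318 c=-2109/2212 d=6721/6636
  seg 3: a=-4 b=-6157/6636 c=1153/553 d=-2699/6636
  seg 4: a=1 b=1993/3318 c=-3485/2212 d=3485/13272
S(13/4) = -362217/141568

Δ: Δ0=1, Δ1=-1/2, Δ2=-2, Δ3=5/3, Δ4=-3/2
row 1: diag=6, rhs=-9; c'=1/3, d'=-3/2
row 2: denom=6−2·1/3=16/3; d'=(-9−2·-3/2)/(16/3)=-9/8
row 3: denom=8−1·3/16=125/16; d'=(22−1·-9/8)/(125/16)=74/25
row 4: denom=10−3·48/125=1106/125; d'=(-19−3·74/25)/(1106/125)=-3485/1106
back: M4=-3485/1106
back: M3=74/25−48/125·-3485/1106=2306/553
back: M2=-9/8−3/16·2306/553=-2109/1106
back: M1=-3/2−1/3·-2109/1106=-478/553
M: M0=0, M1=-478/553, M2=-2109/1106, M3=2306/553, M4=-3485/1106, M5=0
seg 0: a=-2, c=M0/2=0, d=(M1−M0)/(6·1)=-239/1659, b=Δ0−h0·(2M0+M1)/6=1898/1659
seg 1: a=-1, c=M1/2=-239/553, d=(M2−M1)/(6·2)=-1153/13272, b=Δ1−h1·(2M1+M2)/6=1181/1659
seg 2: a=-2, c=M2/2=-2109/2212, d=(M3−M2)/(6·1)=6721/6636, b=Δ2−h2·(2M2+M3)/6=-6833/3318
seg 3: a=-4, c=M3/2=1153/553, d=(M4−M3)/(6·3)=-2699/6636, b=Δ3−h3·(2M3+M4)/6=-6157/6636
seg 4: a=1, c=M4/2=-3485/2212, d=(M5−M4)/(6·2)=3485/13272, b=Δ4−h4·(2M4+M5)/6=1993/3318
t_q=13/4 → seg 2, τ=1/4; S=-2+-6833/3318·τ+-2109/2212·τ²+6721/6636·τ³=-362217/141568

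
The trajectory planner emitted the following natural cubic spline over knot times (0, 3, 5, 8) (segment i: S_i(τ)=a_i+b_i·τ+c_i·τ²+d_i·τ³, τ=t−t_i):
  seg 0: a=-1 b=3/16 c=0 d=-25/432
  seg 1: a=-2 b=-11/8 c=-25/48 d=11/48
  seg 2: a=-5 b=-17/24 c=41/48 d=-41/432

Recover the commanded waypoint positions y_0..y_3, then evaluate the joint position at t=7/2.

y_0 = S_0(0) = a_0 = -1
y_1 = S_1(0) = a_1 = -2
y_2 = S_2(0) = a_2 = -5
y_3 = S_2(3) = -2
t_q=7/2 is in segment 1 (τ=1/2); S_1(τ)=-357/128

y_0=-1 y_1=-2 y_2=-5 y_3=-2
S(7/2) = -357/128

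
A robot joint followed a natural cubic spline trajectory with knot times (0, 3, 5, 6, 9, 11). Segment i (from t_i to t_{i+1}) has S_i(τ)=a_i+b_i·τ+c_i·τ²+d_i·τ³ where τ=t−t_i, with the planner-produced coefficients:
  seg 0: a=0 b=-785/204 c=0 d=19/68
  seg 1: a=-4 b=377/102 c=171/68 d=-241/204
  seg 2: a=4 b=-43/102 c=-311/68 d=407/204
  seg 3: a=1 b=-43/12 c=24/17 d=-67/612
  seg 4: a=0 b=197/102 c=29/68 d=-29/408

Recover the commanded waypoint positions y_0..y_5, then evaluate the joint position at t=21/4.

y_0=0 y_1=-4 y_2=4 y_3=1 y_4=0 y_5=5
S(21/4) = 15841/4352

y_0 = S_0(0) = a_0 = 0
y_1 = S_1(0) = a_1 = -4
y_2 = S_2(0) = a_2 = 4
y_3 = S_3(0) = a_3 = 1
y_4 = S_4(0) = a_4 = 0
y_5 = S_4(2) = 5
t_q=21/4 is in segment 2 (τ=1/4); S_2(τ)=15841/4352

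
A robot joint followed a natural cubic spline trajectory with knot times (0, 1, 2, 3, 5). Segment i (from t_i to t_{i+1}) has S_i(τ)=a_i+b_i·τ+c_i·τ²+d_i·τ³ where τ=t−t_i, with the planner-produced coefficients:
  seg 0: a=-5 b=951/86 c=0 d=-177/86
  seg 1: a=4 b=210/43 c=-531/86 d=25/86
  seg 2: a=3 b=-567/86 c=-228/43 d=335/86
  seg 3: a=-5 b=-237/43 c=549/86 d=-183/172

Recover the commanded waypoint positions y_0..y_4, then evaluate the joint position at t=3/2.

y_0 = S_0(0) = a_0 = -5
y_1 = S_1(0) = a_1 = 4
y_2 = S_2(0) = a_2 = 3
y_3 = S_3(0) = a_3 = -5
y_4 = S_3(2) = 1
t_q=3/2 is in segment 1 (τ=1/2); S_1(τ)=3395/688

y_0=-5 y_1=4 y_2=3 y_3=-5 y_4=1
S(3/2) = 3395/688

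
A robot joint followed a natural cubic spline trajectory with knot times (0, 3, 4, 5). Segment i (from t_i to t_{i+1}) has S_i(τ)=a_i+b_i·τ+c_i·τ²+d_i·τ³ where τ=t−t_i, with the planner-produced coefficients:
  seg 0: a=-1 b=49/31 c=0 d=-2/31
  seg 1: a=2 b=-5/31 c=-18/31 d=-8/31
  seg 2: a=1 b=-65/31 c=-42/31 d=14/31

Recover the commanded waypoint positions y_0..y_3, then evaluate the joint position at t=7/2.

y_0 = S_0(0) = a_0 = -1
y_1 = S_1(0) = a_1 = 2
y_2 = S_2(0) = a_2 = 1
y_3 = S_2(1) = -2
t_q=7/2 is in segment 1 (τ=1/2); S_1(τ)=54/31

y_0=-1 y_1=2 y_2=1 y_3=-2
S(7/2) = 54/31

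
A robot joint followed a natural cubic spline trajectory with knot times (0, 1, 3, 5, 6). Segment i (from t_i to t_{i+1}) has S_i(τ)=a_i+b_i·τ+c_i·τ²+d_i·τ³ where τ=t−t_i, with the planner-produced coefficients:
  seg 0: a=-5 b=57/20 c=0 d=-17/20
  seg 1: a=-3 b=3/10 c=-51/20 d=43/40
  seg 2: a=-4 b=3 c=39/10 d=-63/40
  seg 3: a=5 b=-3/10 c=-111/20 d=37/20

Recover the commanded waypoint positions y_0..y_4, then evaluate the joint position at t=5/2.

y_0=-5 y_1=-3 y_2=-4 y_3=5 y_4=1
S(5/2) = -1491/320

y_0 = S_0(0) = a_0 = -5
y_1 = S_1(0) = a_1 = -3
y_2 = S_2(0) = a_2 = -4
y_3 = S_3(0) = a_3 = 5
y_4 = S_3(1) = 1
t_q=5/2 is in segment 1 (τ=3/2); S_1(τ)=-1491/320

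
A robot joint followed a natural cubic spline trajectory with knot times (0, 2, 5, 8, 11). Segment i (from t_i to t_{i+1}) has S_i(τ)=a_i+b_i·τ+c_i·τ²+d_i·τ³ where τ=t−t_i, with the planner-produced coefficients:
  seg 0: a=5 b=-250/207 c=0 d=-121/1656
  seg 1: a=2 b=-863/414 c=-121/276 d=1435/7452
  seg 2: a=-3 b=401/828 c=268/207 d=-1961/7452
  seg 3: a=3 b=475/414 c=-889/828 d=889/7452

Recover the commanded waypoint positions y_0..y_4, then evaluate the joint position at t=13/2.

y_0=5 y_1=2 y_2=-3 y_3=3 y_4=0
S(13/2) = -183/736

y_0 = S_0(0) = a_0 = 5
y_1 = S_1(0) = a_1 = 2
y_2 = S_2(0) = a_2 = -3
y_3 = S_3(0) = a_3 = 3
y_4 = S_3(3) = 0
t_q=13/2 is in segment 2 (τ=3/2); S_2(τ)=-183/736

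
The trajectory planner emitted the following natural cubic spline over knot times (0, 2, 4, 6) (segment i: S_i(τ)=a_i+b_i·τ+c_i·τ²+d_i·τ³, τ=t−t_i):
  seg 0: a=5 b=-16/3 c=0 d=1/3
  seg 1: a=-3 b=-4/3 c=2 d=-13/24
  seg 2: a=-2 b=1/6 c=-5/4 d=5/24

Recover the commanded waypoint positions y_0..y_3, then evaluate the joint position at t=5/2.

y_0=5 y_1=-3 y_2=-2 y_3=-5
S(5/2) = -207/64

y_0 = S_0(0) = a_0 = 5
y_1 = S_1(0) = a_1 = -3
y_2 = S_2(0) = a_2 = -2
y_3 = S_2(2) = -5
t_q=5/2 is in segment 1 (τ=1/2); S_1(τ)=-207/64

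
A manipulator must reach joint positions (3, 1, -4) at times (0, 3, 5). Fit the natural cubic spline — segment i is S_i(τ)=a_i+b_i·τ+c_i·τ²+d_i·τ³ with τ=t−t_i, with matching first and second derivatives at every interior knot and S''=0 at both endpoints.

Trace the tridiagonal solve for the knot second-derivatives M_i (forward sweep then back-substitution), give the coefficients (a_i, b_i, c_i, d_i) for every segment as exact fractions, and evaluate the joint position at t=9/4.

  seg 0: a=3 b=-7/60 c=0 d=-11/180
  seg 1: a=1 b=-53/30 c=-11/20 d=11/120
S(9/4) = 2613/1280

Δ: Δ0=-2/3, Δ1=-5/2
row 1: diag=10, rhs=-11; c'=1/5, d'=-11/10
back: M1=-11/10
M: M0=0, M1=-11/10, M2=0
seg 0: a=3, c=M0/2=0, d=(M1−M0)/(6·3)=-11/180, b=Δ0−h0·(2M0+M1)/6=-7/60
seg 1: a=1, c=M1/2=-11/20, d=(M2−M1)/(6·2)=11/120, b=Δ1−h1·(2M1+M2)/6=-53/30
t_q=9/4 → seg 0, τ=9/4; S=3+-7/60·τ+0·τ²+-11/180·τ³=2613/1280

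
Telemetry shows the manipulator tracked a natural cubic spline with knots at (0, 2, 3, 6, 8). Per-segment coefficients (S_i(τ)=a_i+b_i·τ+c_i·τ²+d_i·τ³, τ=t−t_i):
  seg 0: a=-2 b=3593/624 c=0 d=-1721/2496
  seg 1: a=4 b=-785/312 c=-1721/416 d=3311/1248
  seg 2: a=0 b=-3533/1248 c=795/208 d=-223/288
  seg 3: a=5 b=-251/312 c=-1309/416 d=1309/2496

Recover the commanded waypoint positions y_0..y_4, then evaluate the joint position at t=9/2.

y_0=-2 y_1=4 y_2=0 y_3=5 y_4=-5
S(9/2) = 5791/3328

y_0 = S_0(0) = a_0 = -2
y_1 = S_1(0) = a_1 = 4
y_2 = S_2(0) = a_2 = 0
y_3 = S_3(0) = a_3 = 5
y_4 = S_3(2) = -5
t_q=9/2 is in segment 2 (τ=3/2); S_2(τ)=5791/3328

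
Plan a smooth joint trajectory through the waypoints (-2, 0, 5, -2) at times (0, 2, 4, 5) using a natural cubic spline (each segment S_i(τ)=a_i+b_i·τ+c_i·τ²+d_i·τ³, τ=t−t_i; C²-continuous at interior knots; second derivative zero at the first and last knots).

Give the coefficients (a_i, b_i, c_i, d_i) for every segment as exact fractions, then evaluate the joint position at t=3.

  seg 0: a=-2 b=-3/11 c=0 d=7/22
  seg 1: a=0 b=39/11 c=21/11 d=-107/88
  seg 2: a=5 b=-75/22 c=-237/44 d=79/44
S(3) = 373/88

Δ: Δ0=1, Δ1=5/2, Δ2=-7
row 1: diag=8, rhs=9; c'=1/4, d'=9/8
row 2: denom=6−2·1/4=11/2; d'=(-57−2·9/8)/(11/2)=-237/22
back: M2=-237/22
back: M1=9/8−1/4·-237/22=42/11
M: M0=0, M1=42/11, M2=-237/22, M3=0
seg 0: a=-2, c=M0/2=0, d=(M1−M0)/(6·2)=7/22, b=Δ0−h0·(2M0+M1)/6=-3/11
seg 1: a=0, c=M1/2=21/11, d=(M2−M1)/(6·2)=-107/88, b=Δ1−h1·(2M1+M2)/6=39/11
seg 2: a=5, c=M2/2=-237/44, d=(M3−M2)/(6·1)=79/44, b=Δ2−h2·(2M2+M3)/6=-75/22
t_q=3 → seg 1, τ=1; S=0+39/11·τ+21/11·τ²+-107/88·τ³=373/88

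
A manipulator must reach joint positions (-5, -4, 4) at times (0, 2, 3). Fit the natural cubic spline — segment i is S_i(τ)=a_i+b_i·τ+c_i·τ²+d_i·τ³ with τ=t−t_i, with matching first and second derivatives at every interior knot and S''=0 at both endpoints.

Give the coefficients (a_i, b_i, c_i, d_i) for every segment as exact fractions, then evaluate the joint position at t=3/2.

Δ: Δ0=1/2, Δ1=8
row 1: diag=6, rhs=45; c'=1/6, d'=15/2
back: M1=15/2
M: M0=0, M1=15/2, M2=0
seg 0: a=-5, c=M0/2=0, d=(M1−M0)/(6·2)=5/8, b=Δ0−h0·(2M0+M1)/6=-2
seg 1: a=-4, c=M1/2=15/4, d=(M2−M1)/(6·1)=-5/4, b=Δ1−h1·(2M1+M2)/6=11/2
t_q=3/2 → seg 0, τ=3/2; S=-5+-2·τ+0·τ²+5/8·τ³=-377/64

  seg 0: a=-5 b=-2 c=0 d=5/8
  seg 1: a=-4 b=11/2 c=15/4 d=-5/4
S(3/2) = -377/64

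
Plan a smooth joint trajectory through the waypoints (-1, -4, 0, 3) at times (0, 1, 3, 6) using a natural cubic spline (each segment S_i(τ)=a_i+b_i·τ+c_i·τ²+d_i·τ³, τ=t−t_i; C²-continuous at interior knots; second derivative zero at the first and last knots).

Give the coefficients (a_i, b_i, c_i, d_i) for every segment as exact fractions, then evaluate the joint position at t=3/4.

Δ: Δ0=-3, Δ1=2, Δ2=1
row 1: diag=6, rhs=30; c'=1/3, d'=5
row 2: denom=10−2·1/3=28/3; d'=(-6−2·5)/(28/3)=-12/7
back: M2=-12/7
back: M1=5−1/3·-12/7=39/7
M: M0=0, M1=39/7, M2=-12/7, M3=0
seg 0: a=-1, c=M0/2=0, d=(M1−M0)/(6·1)=13/14, b=Δ0−h0·(2M0+M1)/6=-55/14
seg 1: a=-4, c=M1/2=39/14, d=(M2−M1)/(6·2)=-17/28, b=Δ1−h1·(2M1+M2)/6=-8/7
seg 2: a=0, c=M2/2=-6/7, d=(M3−M2)/(6·3)=2/21, b=Δ2−h2·(2M2+M3)/6=19/7
t_q=3/4 → seg 0, τ=3/4; S=-1+-55/14·τ+0·τ²+13/14·τ³=-455/128

  seg 0: a=-1 b=-55/14 c=0 d=13/14
  seg 1: a=-4 b=-8/7 c=39/14 d=-17/28
  seg 2: a=0 b=19/7 c=-6/7 d=2/21
S(3/4) = -455/128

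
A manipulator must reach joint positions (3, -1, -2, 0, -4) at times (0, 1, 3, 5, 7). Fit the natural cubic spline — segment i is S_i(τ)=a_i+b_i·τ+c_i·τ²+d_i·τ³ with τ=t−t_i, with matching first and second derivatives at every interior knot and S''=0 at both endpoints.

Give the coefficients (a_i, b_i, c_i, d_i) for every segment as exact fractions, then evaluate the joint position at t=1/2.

Δ: Δ0=-4, Δ1=-1/2, Δ2=1, Δ3=-2
row 1: diag=6, rhs=21; c'=1/3, d'=7/2
row 2: denom=8−2·1/3=22/3; d'=(9−2·7/2)/(22/3)=3/11
row 3: denom=8−2·3/11=82/11; d'=(-18−2·3/11)/(82/11)=-102/41
back: M3=-102/41
back: M2=3/11−3/11·-102/41=39/41
back: M1=7/2−1/3·39/41=261/82
M: M0=0, M1=261/82, M2=39/41, M3=-102/41, M4=0
seg 0: a=3, c=M0/2=0, d=(M1−M0)/(6·1)=87/164, b=Δ0−h0·(2M0+M1)/6=-743/164
seg 1: a=-1, c=M1/2=261/164, d=(M2−M1)/(6·2)=-61/328, b=Δ1−h1·(2M1+M2)/6=-241/82
seg 2: a=-2, c=M2/2=39/82, d=(M3−M2)/(6·2)=-47/164, b=Δ2−h2·(2M2+M3)/6=49/41
seg 3: a=0, c=M3/2=-51/41, d=(M4−M3)/(6·2)=17/82, b=Δ3−h3·(2M3+M4)/6=-14/41
t_q=1/2 → seg 0, τ=1/2; S=3+-743/164·τ+0·τ²+87/164·τ³=1051/1312

  seg 0: a=3 b=-743/164 c=0 d=87/164
  seg 1: a=-1 b=-241/82 c=261/164 d=-61/328
  seg 2: a=-2 b=49/41 c=39/82 d=-47/164
  seg 3: a=0 b=-14/41 c=-51/41 d=17/82
S(1/2) = 1051/1312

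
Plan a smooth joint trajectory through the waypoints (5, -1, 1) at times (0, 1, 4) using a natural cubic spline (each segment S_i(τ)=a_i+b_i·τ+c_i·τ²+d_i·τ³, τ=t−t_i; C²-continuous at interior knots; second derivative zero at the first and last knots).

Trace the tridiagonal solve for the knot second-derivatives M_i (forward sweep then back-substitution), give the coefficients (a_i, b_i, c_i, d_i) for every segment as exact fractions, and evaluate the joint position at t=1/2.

  seg 0: a=5 b=-41/6 c=0 d=5/6
  seg 1: a=-1 b=-13/3 c=5/2 d=-5/18
S(1/2) = 27/16

Δ: Δ0=-6, Δ1=2/3
row 1: diag=8, rhs=40; c'=3/8, d'=5
back: M1=5
M: M0=0, M1=5, M2=0
seg 0: a=5, c=M0/2=0, d=(M1−M0)/(6·1)=5/6, b=Δ0−h0·(2M0+M1)/6=-41/6
seg 1: a=-1, c=M1/2=5/2, d=(M2−M1)/(6·3)=-5/18, b=Δ1−h1·(2M1+M2)/6=-13/3
t_q=1/2 → seg 0, τ=1/2; S=5+-41/6·τ+0·τ²+5/6·τ³=27/16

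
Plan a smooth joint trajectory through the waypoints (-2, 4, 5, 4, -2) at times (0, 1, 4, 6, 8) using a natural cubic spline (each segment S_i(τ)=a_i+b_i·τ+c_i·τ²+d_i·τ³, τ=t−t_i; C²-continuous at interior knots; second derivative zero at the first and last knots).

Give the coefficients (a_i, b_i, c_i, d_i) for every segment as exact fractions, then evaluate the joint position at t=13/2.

Δ: Δ0=6, Δ1=1/3, Δ2=-1/2, Δ3=-3
row 1: diag=8, rhs=-34; c'=3/8, d'=-17/4
row 2: denom=10−3·3/8=71/8; d'=(-5−3·-17/4)/(71/8)=62/71
row 3: denom=8−2·16/71=536/71; d'=(-15−2·62/71)/(536/71)=-1189/536
back: M3=-1189/536
back: M2=62/71−16/71·-1189/536=92/67
back: M1=-17/4−3/8·92/67=-1277/268
M: M0=0, M1=-1277/268, M2=92/67, M3=-1189/536, M4=0
seg 0: a=-2, c=M0/2=0, d=(M1−M0)/(6·1)=-1277/1608, b=Δ0−h0·(2M0+M1)/6=10925/1608
seg 1: a=4, c=M1/2=-1277/536, d=(M2−M1)/(6·3)=1645/4824, b=Δ1−h1·(2M1+M2)/6=3547/804
seg 2: a=5, c=M2/2=46/67, d=(M3−M2)/(6·2)=-1925/6432, b=Δ2−h2·(2M2+M3)/6=-1087/1608
seg 3: a=4, c=M3/2=-1189/1072, d=(M4−M3)/(6·2)=1189/6432, b=Δ3−h3·(2M3+M4)/6=-1223/804
t_q=13/2 → seg 3, τ=1/2; S=4+-1223/804·τ+-1189/1072·τ²+1189/6432·τ³=51203/17152

  seg 0: a=-2 b=10925/1608 c=0 d=-1277/1608
  seg 1: a=4 b=3547/804 c=-1277/536 d=1645/4824
  seg 2: a=5 b=-1087/1608 c=46/67 d=-1925/6432
  seg 3: a=4 b=-1223/804 c=-1189/1072 d=1189/6432
S(13/2) = 51203/17152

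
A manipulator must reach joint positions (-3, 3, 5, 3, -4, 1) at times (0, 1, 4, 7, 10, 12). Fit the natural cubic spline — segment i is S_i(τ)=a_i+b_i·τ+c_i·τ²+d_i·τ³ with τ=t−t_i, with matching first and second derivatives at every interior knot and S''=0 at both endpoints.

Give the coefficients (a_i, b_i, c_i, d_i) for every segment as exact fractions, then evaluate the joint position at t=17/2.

Δ: Δ0=6, Δ1=2/3, Δ2=-2/3, Δ3=-7/3, Δ4=5/2
row 1: diag=8, rhs=-32; c'=3/8, d'=-4
row 2: denom=12−3·3/8=87/8; d'=(-8−3·-4)/(87/8)=32/87
row 3: denom=12−3·8/29=324/29; d'=(-10−3·32/87)/(324/29)=-161/162
row 4: denom=10−3·29/108=331/36; d'=(29−3·-161/162)/(331/36)=3454/993
back: M4=3454/993
back: M3=-161/162−29/108·3454/993=-5743/2979
back: M2=32/87−8/29·-5743/2979=2680/2979
back: M1=-4−3/8·2680/2979=-4307/993
M: M0=0, M1=-4307/993, M2=2680/2979, M3=-5743/2979, M4=3454/993, M5=0
seg 0: a=-3, c=M0/2=0, d=(M1−M0)/(6·1)=-4307/5958, b=Δ0−h0·(2M0+M1)/6=40055/5958
seg 1: a=3, c=M1/2=-4307/1986, d=(M2−M1)/(6·3)=15601/53622, b=Δ1−h1·(2M1+M2)/6=13567/2979
seg 2: a=5, c=M2/2=1340/2979, d=(M3−M2)/(6·3)=-8423/53622, b=Δ2−h2·(2M2+M3)/6=-3589/5958
seg 3: a=3, c=M3/2=-5743/5958, d=(M4−M3)/(6·3)=16105/53622, b=Δ3−h3·(2M3+M4)/6=-6389/2979
seg 4: a=-4, c=M4/2=1727/993, d=(M5−M4)/(6·2)=-1727/5958, b=Δ4−h4·(2M4+M5)/6=1079/5958
t_q=17/2 → seg 3, τ=3/2; S=3+-6389/2979·τ+-5743/5958·τ²+16105/53622·τ³=-7267/5296

  seg 0: a=-3 b=40055/5958 c=0 d=-4307/5958
  seg 1: a=3 b=13567/2979 c=-4307/1986 d=15601/53622
  seg 2: a=5 b=-3589/5958 c=1340/2979 d=-8423/53622
  seg 3: a=3 b=-6389/2979 c=-5743/5958 d=16105/53622
  seg 4: a=-4 b=1079/5958 c=1727/993 d=-1727/5958
S(17/2) = -7267/5296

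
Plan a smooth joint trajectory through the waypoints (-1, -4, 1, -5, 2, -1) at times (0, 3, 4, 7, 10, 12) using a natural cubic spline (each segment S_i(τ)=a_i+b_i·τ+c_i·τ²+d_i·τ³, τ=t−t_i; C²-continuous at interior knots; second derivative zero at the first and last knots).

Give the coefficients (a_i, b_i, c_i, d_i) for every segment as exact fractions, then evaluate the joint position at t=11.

  seg 0: a=-1 b=-15641/4182 c=0 d=11459/37638
  seg 1: a=-4 b=9368/2091 c=11459/4182 d=-3095/1394
  seg 2: a=1 b=13799/4182 c=-8198/2091 d=27025/37638
  seg 3: a=-5 b=-103/123 c=3543/1394 d=-6209/12546
  seg 4: a=2 b=4391/4182 c=-1333/697 d=1333/4182
S(11) = 1015/697

Δ: Δ0=-1, Δ1=5, Δ2=-2, Δ3=7/3, Δ4=-3/2
row 1: diag=8, rhs=36; c'=1/8, d'=9/2
row 2: denom=8−1·1/8=63/8; d'=(-42−1·9/2)/(63/8)=-124/21
row 3: denom=12−3·8/21=76/7; d'=(26−3·-124/21)/(76/7)=153/38
row 4: denom=10−3·21/76=697/76; d'=(-23−3·153/38)/(697/76)=-2666/697
back: M4=-2666/697
back: M3=153/38−21/76·-2666/697=3543/697
back: M2=-124/21−8/21·3543/697=-16396/2091
back: M1=9/2−1/8·-16396/2091=11459/2091
M: M0=0, M1=11459/2091, M2=-16396/2091, M3=3543/697, M4=-2666/697, M5=0
seg 0: a=-1, c=M0/2=0, d=(M1−M0)/(6·3)=11459/37638, b=Δ0−h0·(2M0+M1)/6=-15641/4182
seg 1: a=-4, c=M1/2=11459/4182, d=(M2−M1)/(6·1)=-3095/1394, b=Δ1−h1·(2M1+M2)/6=9368/2091
seg 2: a=1, c=M2/2=-8198/2091, d=(M3−M2)/(6·3)=27025/37638, b=Δ2−h2·(2M2+M3)/6=13799/4182
seg 3: a=-5, c=M3/2=3543/1394, d=(M4−M3)/(6·3)=-6209/12546, b=Δ3−h3·(2M3+M4)/6=-103/123
seg 4: a=2, c=M4/2=-1333/697, d=(M5−M4)/(6·2)=1333/4182, b=Δ4−h4·(2M4+M5)/6=4391/4182
t_q=11 → seg 4, τ=1; S=2+4391/4182·τ+-1333/697·τ²+1333/4182·τ³=1015/697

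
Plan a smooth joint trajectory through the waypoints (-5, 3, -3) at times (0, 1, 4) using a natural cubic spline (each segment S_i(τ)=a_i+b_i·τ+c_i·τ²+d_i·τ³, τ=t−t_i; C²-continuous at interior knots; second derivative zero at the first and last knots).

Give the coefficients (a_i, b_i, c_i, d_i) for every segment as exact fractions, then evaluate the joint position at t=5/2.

  seg 0: a=-5 b=37/4 c=0 d=-5/4
  seg 1: a=3 b=11/2 c=-15/4 d=5/12
S(5/2) = 135/32

Δ: Δ0=8, Δ1=-2
row 1: diag=8, rhs=-60; c'=3/8, d'=-15/2
back: M1=-15/2
M: M0=0, M1=-15/2, M2=0
seg 0: a=-5, c=M0/2=0, d=(M1−M0)/(6·1)=-5/4, b=Δ0−h0·(2M0+M1)/6=37/4
seg 1: a=3, c=M1/2=-15/4, d=(M2−M1)/(6·3)=5/12, b=Δ1−h1·(2M1+M2)/6=11/2
t_q=5/2 → seg 1, τ=3/2; S=3+11/2·τ+-15/4·τ²+5/12·τ³=135/32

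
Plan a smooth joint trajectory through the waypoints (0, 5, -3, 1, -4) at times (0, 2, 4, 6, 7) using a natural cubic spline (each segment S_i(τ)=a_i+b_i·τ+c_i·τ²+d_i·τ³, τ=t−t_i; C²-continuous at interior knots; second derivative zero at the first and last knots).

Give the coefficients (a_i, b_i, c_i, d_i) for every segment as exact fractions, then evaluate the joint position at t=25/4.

  seg 0: a=0 b=199/41 c=0 d=-193/328
  seg 1: a=5 b=-181/82 c=-579/164 d=54/41
  seg 2: a=-3 b=-43/82 c=717/164 d=-255/164
  seg 3: a=1 b=-139/82 c=-813/164 d=271/164
S(25/4) = 3067/10496

Δ: Δ0=5/2, Δ1=-4, Δ2=2, Δ3=-5
row 1: diag=8, rhs=-39; c'=1/4, d'=-39/8
row 2: denom=8−2·1/4=15/2; d'=(36−2·-39/8)/(15/2)=61/10
row 3: denom=6−2·4/15=82/15; d'=(-42−2·61/10)/(82/15)=-813/82
back: M3=-813/82
back: M2=61/10−4/15·-813/82=717/82
back: M1=-39/8−1/4·717/82=-579/82
M: M0=0, M1=-579/82, M2=717/82, M3=-813/82, M4=0
seg 0: a=0, c=M0/2=0, d=(M1−M0)/(6·2)=-193/328, b=Δ0−h0·(2M0+M1)/6=199/41
seg 1: a=5, c=M1/2=-579/164, d=(M2−M1)/(6·2)=54/41, b=Δ1−h1·(2M1+M2)/6=-181/82
seg 2: a=-3, c=M2/2=717/164, d=(M3−M2)/(6·2)=-255/164, b=Δ2−h2·(2M2+M3)/6=-43/82
seg 3: a=1, c=M3/2=-813/164, d=(M4−M3)/(6·1)=271/164, b=Δ3−h3·(2M3+M4)/6=-139/82
t_q=25/4 → seg 3, τ=1/4; S=1+-139/82·τ+-813/164·τ²+271/164·τ³=3067/10496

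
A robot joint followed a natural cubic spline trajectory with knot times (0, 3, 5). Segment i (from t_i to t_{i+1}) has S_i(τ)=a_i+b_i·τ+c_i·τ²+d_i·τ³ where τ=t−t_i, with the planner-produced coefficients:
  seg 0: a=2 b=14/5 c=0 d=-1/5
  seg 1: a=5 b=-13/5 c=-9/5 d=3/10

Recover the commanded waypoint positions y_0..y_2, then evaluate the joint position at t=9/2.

y_0=2 y_1=5 y_2=-5
S(9/2) = -31/16

y_0 = S_0(0) = a_0 = 2
y_1 = S_1(0) = a_1 = 5
y_2 = S_1(2) = -5
t_q=9/2 is in segment 1 (τ=3/2); S_1(τ)=-31/16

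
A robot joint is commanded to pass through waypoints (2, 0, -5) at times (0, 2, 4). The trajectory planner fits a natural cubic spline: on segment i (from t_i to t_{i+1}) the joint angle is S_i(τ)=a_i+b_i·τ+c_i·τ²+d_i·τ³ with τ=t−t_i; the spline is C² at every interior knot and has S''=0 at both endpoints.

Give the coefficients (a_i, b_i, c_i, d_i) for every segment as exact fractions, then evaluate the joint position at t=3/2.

Δ: Δ0=-1, Δ1=-5/2
row 1: diag=8, rhs=-9; c'=1/4, d'=-9/8
back: M1=-9/8
M: M0=0, M1=-9/8, M2=0
seg 0: a=2, c=M0/2=0, d=(M1−M0)/(6·2)=-3/32, b=Δ0−h0·(2M0+M1)/6=-5/8
seg 1: a=0, c=M1/2=-9/16, d=(M2−M1)/(6·2)=3/32, b=Δ1−h1·(2M1+M2)/6=-7/4
t_q=3/2 → seg 0, τ=3/2; S=2+-5/8·τ+0·τ²+-3/32·τ³=191/256

  seg 0: a=2 b=-5/8 c=0 d=-3/32
  seg 1: a=0 b=-7/4 c=-9/16 d=3/32
S(3/2) = 191/256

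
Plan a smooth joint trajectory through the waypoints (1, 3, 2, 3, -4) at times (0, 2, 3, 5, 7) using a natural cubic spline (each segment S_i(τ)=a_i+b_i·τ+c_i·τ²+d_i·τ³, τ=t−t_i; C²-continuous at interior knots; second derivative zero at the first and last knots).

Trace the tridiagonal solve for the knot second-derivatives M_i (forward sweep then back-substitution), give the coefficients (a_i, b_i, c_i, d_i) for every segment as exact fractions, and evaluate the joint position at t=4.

  seg 0: a=1 b=59/32 c=0 d=-27/128
  seg 1: a=3 b=-11/16 c=-81/64 d=61/64
  seg 2: a=2 b=-23/64 c=51/32 d=-149/256
  seg 3: a=3 b=-31/32 c=-243/128 d=81/256
S(4) = 679/256

Δ: Δ0=1, Δ1=-1, Δ2=1/2, Δ3=-7/2
row 1: diag=6, rhs=-12; c'=1/6, d'=-2
row 2: denom=6−1·1/6=35/6; d'=(9−1·-2)/(35/6)=66/35
row 3: denom=8−2·12/35=256/35; d'=(-24−2·66/35)/(256/35)=-243/64
back: M3=-243/64
back: M2=66/35−12/35·-243/64=51/16
back: M1=-2−1/6·51/16=-81/32
M: M0=0, M1=-81/32, M2=51/16, M3=-243/64, M4=0
seg 0: a=1, c=M0/2=0, d=(M1−M0)/(6·2)=-27/128, b=Δ0−h0·(2M0+M1)/6=59/32
seg 1: a=3, c=M1/2=-81/64, d=(M2−M1)/(6·1)=61/64, b=Δ1−h1·(2M1+M2)/6=-11/16
seg 2: a=2, c=M2/2=51/32, d=(M3−M2)/(6·2)=-149/256, b=Δ2−h2·(2M2+M3)/6=-23/64
seg 3: a=3, c=M3/2=-243/128, d=(M4−M3)/(6·2)=81/256, b=Δ3−h3·(2M3+M4)/6=-31/32
t_q=4 → seg 2, τ=1; S=2+-23/64·τ+51/32·τ²+-149/256·τ³=679/256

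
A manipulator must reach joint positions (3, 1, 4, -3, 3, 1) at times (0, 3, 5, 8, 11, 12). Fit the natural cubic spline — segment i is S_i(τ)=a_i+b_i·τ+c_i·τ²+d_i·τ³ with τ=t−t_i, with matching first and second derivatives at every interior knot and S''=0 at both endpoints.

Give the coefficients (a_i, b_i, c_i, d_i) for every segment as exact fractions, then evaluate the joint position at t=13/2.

  seg 0: a=3 b=-1093/636 c=0 d=223/1908
  seg 1: a=1 b=457/318 c=223/212 d=-649/1272
  seg 2: a=4 b=-76/159 c=-213/106 d=1327/2862
  seg 3: a=-3 b=-5/318 c=344/159 d=-1423/2862
  seg 4: a=3 b=-73/159 c=-245/106 d=245/318
S(13/2) = 277/848

Δ: Δ0=-2/3, Δ1=3/2, Δ2=-7/3, Δ3=2, Δ4=-2
row 1: diag=10, rhs=13; c'=1/5, d'=13/10
row 2: denom=10−2·1/5=48/5; d'=(-23−2·13/10)/(48/5)=-8/3
row 3: denom=12−3·5/16=177/16; d'=(26−3·-8/3)/(177/16)=544/177
row 4: denom=8−3·16/59=424/59; d'=(-24−3·544/177)/(424/59)=-245/53
back: M4=-245/53
back: M3=544/177−16/59·-245/53=688/159
back: M2=-8/3−5/16·688/159=-213/53
back: M1=13/10−1/5·-213/53=223/106
M: M0=0, M1=223/106, M2=-213/53, M3=688/159, M4=-245/53, M5=0
seg 0: a=3, c=M0/2=0, d=(M1−M0)/(6·3)=223/1908, b=Δ0−h0·(2M0+M1)/6=-1093/636
seg 1: a=1, c=M1/2=223/212, d=(M2−M1)/(6·2)=-649/1272, b=Δ1−h1·(2M1+M2)/6=457/318
seg 2: a=4, c=M2/2=-213/106, d=(M3−M2)/(6·3)=1327/2862, b=Δ2−h2·(2M2+M3)/6=-76/159
seg 3: a=-3, c=M3/2=344/159, d=(M4−M3)/(6·3)=-1423/2862, b=Δ3−h3·(2M3+M4)/6=-5/318
seg 4: a=3, c=M4/2=-245/106, d=(M5−M4)/(6·1)=245/318, b=Δ4−h4·(2M4+M5)/6=-73/159
t_q=13/2 → seg 2, τ=3/2; S=4+-76/159·τ+-213/106·τ²+1327/2862·τ³=277/848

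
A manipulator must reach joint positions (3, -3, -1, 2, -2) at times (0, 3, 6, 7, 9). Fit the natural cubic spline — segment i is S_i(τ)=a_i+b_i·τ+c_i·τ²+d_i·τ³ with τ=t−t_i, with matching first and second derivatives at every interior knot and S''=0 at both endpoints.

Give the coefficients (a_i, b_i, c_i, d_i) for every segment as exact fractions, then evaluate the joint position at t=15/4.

  seg 0: a=3 b=-245/102 c=0 d=41/918
  seg 1: a=-3 b=-61/51 c=41/102 d=67/918
  seg 2: a=-1 b=325/102 c=18/17 d=-127/102
  seg 3: a=2 b=80/51 c=-91/34 d=91/204
S(15/4) = -7921/2176

Δ: Δ0=-2, Δ1=2/3, Δ2=3, Δ3=-2
row 1: diag=12, rhs=16; c'=1/4, d'=4/3
row 2: denom=8−3·1/4=29/4; d'=(14−3·4/3)/(29/4)=40/29
row 3: denom=6−1·4/29=170/29; d'=(-30−1·40/29)/(170/29)=-91/17
back: M3=-91/17
back: M2=40/29−4/29·-91/17=36/17
back: M1=4/3−1/4·36/17=41/51
M: M0=0, M1=41/51, M2=36/17, M3=-91/17, M4=0
seg 0: a=3, c=M0/2=0, d=(M1−M0)/(6·3)=41/918, b=Δ0−h0·(2M0+M1)/6=-245/102
seg 1: a=-3, c=M1/2=41/102, d=(M2−M1)/(6·3)=67/918, b=Δ1−h1·(2M1+M2)/6=-61/51
seg 2: a=-1, c=M2/2=18/17, d=(M3−M2)/(6·1)=-127/102, b=Δ2−h2·(2M2+M3)/6=325/102
seg 3: a=2, c=M3/2=-91/34, d=(M4−M3)/(6·2)=91/204, b=Δ3−h3·(2M3+M4)/6=80/51
t_q=15/4 → seg 1, τ=3/4; S=-3+-61/51·τ+41/102·τ²+67/918·τ³=-7921/2176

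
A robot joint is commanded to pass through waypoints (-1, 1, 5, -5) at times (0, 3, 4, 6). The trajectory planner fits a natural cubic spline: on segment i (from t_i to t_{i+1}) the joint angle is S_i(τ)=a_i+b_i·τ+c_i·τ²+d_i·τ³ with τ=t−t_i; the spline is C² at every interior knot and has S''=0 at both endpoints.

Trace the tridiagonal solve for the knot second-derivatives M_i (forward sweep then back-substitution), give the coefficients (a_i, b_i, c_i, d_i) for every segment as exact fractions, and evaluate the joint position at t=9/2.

Δ: Δ0=2/3, Δ1=4, Δ2=-5
row 1: diag=8, rhs=20; c'=1/8, d'=5/2
row 2: denom=6−1·1/8=47/8; d'=(-54−1·5/2)/(47/8)=-452/47
back: M2=-452/47
back: M1=5/2−1/8·-452/47=174/47
M: M0=0, M1=174/47, M2=-452/47, M3=0
seg 0: a=-1, c=M0/2=0, d=(M1−M0)/(6·3)=29/141, b=Δ0−h0·(2M0+M1)/6=-167/141
seg 1: a=1, c=M1/2=87/47, d=(M2−M1)/(6·1)=-313/141, b=Δ1−h1·(2M1+M2)/6=616/141
seg 2: a=5, c=M2/2=-226/47, d=(M3−M2)/(6·2)=113/141, b=Δ2−h2·(2M2+M3)/6=199/141
t_q=9/2 → seg 2, τ=1/2; S=5+199/141·τ+-226/47·τ²+113/141·τ³=1731/376

  seg 0: a=-1 b=-167/141 c=0 d=29/141
  seg 1: a=1 b=616/141 c=87/47 d=-313/141
  seg 2: a=5 b=199/141 c=-226/47 d=113/141
S(9/2) = 1731/376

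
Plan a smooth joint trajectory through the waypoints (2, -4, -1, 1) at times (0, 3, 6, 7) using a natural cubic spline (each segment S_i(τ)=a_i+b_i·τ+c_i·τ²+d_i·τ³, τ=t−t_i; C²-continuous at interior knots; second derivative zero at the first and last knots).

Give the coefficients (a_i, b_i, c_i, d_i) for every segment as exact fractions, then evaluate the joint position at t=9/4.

  seg 0: a=2 b=-79/29 c=0 d=7/87
  seg 1: a=-4 b=-16/29 c=21/29 d=-2/29
  seg 2: a=-1 b=56/29 c=3/29 d=-1/29
S(9/4) = -5963/1856

Δ: Δ0=-2, Δ1=1, Δ2=2
row 1: diag=12, rhs=18; c'=1/4, d'=3/2
row 2: denom=8−3·1/4=29/4; d'=(6−3·3/2)/(29/4)=6/29
back: M2=6/29
back: M1=3/2−1/4·6/29=42/29
M: M0=0, M1=42/29, M2=6/29, M3=0
seg 0: a=2, c=M0/2=0, d=(M1−M0)/(6·3)=7/87, b=Δ0−h0·(2M0+M1)/6=-79/29
seg 1: a=-4, c=M1/2=21/29, d=(M2−M1)/(6·3)=-2/29, b=Δ1−h1·(2M1+M2)/6=-16/29
seg 2: a=-1, c=M2/2=3/29, d=(M3−M2)/(6·1)=-1/29, b=Δ2−h2·(2M2+M3)/6=56/29
t_q=9/4 → seg 0, τ=9/4; S=2+-79/29·τ+0·τ²+7/87·τ³=-5963/1856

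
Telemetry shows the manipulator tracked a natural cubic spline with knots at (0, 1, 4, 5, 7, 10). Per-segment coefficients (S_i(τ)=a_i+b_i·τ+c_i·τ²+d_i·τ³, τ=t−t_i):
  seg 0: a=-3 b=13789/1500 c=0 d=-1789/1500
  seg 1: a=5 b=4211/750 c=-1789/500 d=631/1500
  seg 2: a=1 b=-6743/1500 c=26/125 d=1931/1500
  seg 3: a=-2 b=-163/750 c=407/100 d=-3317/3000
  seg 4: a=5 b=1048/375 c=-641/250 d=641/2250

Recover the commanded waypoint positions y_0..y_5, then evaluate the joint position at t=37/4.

y_0 = S_0(0) = a_0 = -3
y_1 = S_1(0) = a_1 = 5
y_2 = S_2(0) = a_2 = 1
y_3 = S_3(0) = a_3 = -2
y_4 = S_4(0) = a_4 = 5
y_5 = S_4(3) = -2
t_q=37/4 is in segment 4 (τ=9/4); S_4(τ)=4969/3200

y_0=-3 y_1=5 y_2=1 y_3=-2 y_4=5 y_5=-2
S(37/4) = 4969/3200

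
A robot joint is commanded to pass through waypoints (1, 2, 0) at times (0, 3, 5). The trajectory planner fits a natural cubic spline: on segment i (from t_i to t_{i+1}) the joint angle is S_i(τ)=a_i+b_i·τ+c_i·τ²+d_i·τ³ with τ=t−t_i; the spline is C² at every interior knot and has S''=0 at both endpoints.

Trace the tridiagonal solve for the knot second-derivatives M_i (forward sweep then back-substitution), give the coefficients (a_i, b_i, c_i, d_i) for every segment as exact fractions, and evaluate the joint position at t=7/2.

  seg 0: a=1 b=11/15 c=0 d=-2/45
  seg 1: a=2 b=-7/15 c=-2/5 d=1/15
S(7/2) = 67/40

Δ: Δ0=1/3, Δ1=-1
row 1: diag=10, rhs=-8; c'=1/5, d'=-4/5
back: M1=-4/5
M: M0=0, M1=-4/5, M2=0
seg 0: a=1, c=M0/2=0, d=(M1−M0)/(6·3)=-2/45, b=Δ0−h0·(2M0+M1)/6=11/15
seg 1: a=2, c=M1/2=-2/5, d=(M2−M1)/(6·2)=1/15, b=Δ1−h1·(2M1+M2)/6=-7/15
t_q=7/2 → seg 1, τ=1/2; S=2+-7/15·τ+-2/5·τ²+1/15·τ³=67/40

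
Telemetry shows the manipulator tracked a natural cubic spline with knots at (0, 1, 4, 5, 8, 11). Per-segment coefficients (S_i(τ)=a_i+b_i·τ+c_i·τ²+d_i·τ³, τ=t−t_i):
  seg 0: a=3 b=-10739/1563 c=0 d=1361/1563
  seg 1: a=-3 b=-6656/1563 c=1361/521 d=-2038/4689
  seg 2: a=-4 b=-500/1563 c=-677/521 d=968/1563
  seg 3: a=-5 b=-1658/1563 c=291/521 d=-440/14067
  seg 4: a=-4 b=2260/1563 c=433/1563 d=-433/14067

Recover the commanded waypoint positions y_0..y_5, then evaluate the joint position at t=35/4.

y_0 = S_0(0) = a_0 = 3
y_1 = S_1(0) = a_1 = -3
y_2 = S_2(0) = a_2 = -4
y_3 = S_3(0) = a_3 = -5
y_4 = S_4(0) = a_4 = -4
y_5 = S_4(3) = 2
t_q=35/4 is in segment 4 (τ=3/4); S_4(τ)=-92453/33344

y_0=3 y_1=-3 y_2=-4 y_3=-5 y_4=-4 y_5=2
S(35/4) = -92453/33344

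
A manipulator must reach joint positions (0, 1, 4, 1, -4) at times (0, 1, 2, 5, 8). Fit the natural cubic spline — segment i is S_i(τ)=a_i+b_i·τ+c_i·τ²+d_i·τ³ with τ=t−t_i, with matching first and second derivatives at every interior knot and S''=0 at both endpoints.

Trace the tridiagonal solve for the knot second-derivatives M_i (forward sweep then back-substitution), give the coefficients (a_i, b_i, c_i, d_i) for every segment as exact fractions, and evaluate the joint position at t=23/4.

  seg 0: a=0 b=29/84 c=0 d=55/84
  seg 1: a=1 b=97/42 c=55/28 d=-107/84
  seg 2: a=4 b=29/12 c=-13/7 d=181/756
  seg 3: a=1 b=-95/42 c=25/84 d=-25/756
S(23/4) = -139/256

Δ: Δ0=1, Δ1=3, Δ2=-1, Δ3=-5/3
row 1: diag=4, rhs=12; c'=1/4, d'=3
row 2: denom=8−1·1/4=31/4; d'=(-24−1·3)/(31/4)=-108/31
row 3: denom=12−3·12/31=336/31; d'=(-4−3·-108/31)/(336/31)=25/42
back: M3=25/42
back: M2=-108/31−12/31·25/42=-26/7
back: M1=3−1/4·-26/7=55/14
M: M0=0, M1=55/14, M2=-26/7, M3=25/42, M4=0
seg 0: a=0, c=M0/2=0, d=(M1−M0)/(6·1)=55/84, b=Δ0−h0·(2M0+M1)/6=29/84
seg 1: a=1, c=M1/2=55/28, d=(M2−M1)/(6·1)=-107/84, b=Δ1−h1·(2M1+M2)/6=97/42
seg 2: a=4, c=M2/2=-13/7, d=(M3−M2)/(6·3)=181/756, b=Δ2−h2·(2M2+M3)/6=29/12
seg 3: a=1, c=M3/2=25/84, d=(M4−M3)/(6·3)=-25/756, b=Δ3−h3·(2M3+M4)/6=-95/42
t_q=23/4 → seg 3, τ=3/4; S=1+-95/42·τ+25/84·τ²+-25/756·τ³=-139/256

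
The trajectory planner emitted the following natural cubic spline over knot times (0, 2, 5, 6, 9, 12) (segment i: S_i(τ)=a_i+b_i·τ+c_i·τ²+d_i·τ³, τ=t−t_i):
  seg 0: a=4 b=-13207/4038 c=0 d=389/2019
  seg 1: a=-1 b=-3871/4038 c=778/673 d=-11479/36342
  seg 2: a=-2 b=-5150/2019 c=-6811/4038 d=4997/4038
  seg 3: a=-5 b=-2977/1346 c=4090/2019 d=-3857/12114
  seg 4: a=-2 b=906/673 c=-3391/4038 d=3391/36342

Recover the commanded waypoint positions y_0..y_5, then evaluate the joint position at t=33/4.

y_0=4 y_1=-1 y_2=-2 y_3=-5 y_4=-2 y_5=-3
S(33/4) = -288385/86144

y_0 = S_0(0) = a_0 = 4
y_1 = S_1(0) = a_1 = -1
y_2 = S_2(0) = a_2 = -2
y_3 = S_3(0) = a_3 = -5
y_4 = S_4(0) = a_4 = -2
y_5 = S_4(3) = -3
t_q=33/4 is in segment 3 (τ=9/4); S_3(τ)=-288385/86144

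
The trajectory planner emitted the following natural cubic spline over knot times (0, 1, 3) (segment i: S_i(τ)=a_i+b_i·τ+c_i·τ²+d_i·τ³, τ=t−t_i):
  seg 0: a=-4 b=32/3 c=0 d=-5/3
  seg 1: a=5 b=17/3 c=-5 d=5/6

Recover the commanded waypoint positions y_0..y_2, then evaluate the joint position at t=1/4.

y_0=-4 y_1=5 y_2=3
S(1/4) = -87/64

y_0 = S_0(0) = a_0 = -4
y_1 = S_1(0) = a_1 = 5
y_2 = S_1(2) = 3
t_q=1/4 is in segment 0 (τ=1/4); S_0(τ)=-87/64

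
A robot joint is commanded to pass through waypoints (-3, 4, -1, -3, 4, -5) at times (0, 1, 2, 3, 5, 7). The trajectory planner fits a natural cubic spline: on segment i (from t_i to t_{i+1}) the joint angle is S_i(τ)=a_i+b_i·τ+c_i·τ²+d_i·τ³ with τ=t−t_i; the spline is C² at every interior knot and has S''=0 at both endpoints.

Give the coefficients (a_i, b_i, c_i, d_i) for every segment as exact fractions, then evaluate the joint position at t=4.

  seg 0: a=-3 b=1621/157 c=0 d=-522/157
  seg 1: a=4 b=55/157 c=-1566/157 d=726/157
  seg 2: a=-1 b=-899/157 c=612/157 d=-27/157
  seg 3: a=-3 b=244/157 c=531/157 d=-1513/1256
  seg 4: a=4 b=197/314 c=-2415/628 d=805/1256
S(4) = 919/1256

Δ: Δ0=7, Δ1=-5, Δ2=-2, Δ3=7/2, Δ4=-9/2
row 1: diag=4, rhs=-72; c'=1/4, d'=-18
row 2: denom=4−1·1/4=15/4; d'=(18−1·-18)/(15/4)=48/5
row 3: denom=6−1·4/15=86/15; d'=(33−1·48/5)/(86/15)=351/86
row 4: denom=8−2·15/43=314/43; d'=(-48−2·351/86)/(314/43)=-2415/314
back: M4=-2415/314
back: M3=351/86−15/43·-2415/314=1062/157
back: M2=48/5−4/15·1062/157=1224/157
back: M1=-18−1/4·1224/157=-3132/157
M: M0=0, M1=-3132/157, M2=1224/157, M3=1062/157, M4=-2415/314, M5=0
seg 0: a=-3, c=M0/2=0, d=(M1−M0)/(6·1)=-522/157, b=Δ0−h0·(2M0+M1)/6=1621/157
seg 1: a=4, c=M1/2=-1566/157, d=(M2−M1)/(6·1)=726/157, b=Δ1−h1·(2M1+M2)/6=55/157
seg 2: a=-1, c=M2/2=612/157, d=(M3−M2)/(6·1)=-27/157, b=Δ2−h2·(2M2+M3)/6=-899/157
seg 3: a=-3, c=M3/2=531/157, d=(M4−M3)/(6·2)=-1513/1256, b=Δ3−h3·(2M3+M4)/6=244/157
seg 4: a=4, c=M4/2=-2415/628, d=(M5−M4)/(6·2)=805/1256, b=Δ4−h4·(2M4+M5)/6=197/314
t_q=4 → seg 3, τ=1; S=-3+244/157·τ+531/157·τ²+-1513/1256·τ³=919/1256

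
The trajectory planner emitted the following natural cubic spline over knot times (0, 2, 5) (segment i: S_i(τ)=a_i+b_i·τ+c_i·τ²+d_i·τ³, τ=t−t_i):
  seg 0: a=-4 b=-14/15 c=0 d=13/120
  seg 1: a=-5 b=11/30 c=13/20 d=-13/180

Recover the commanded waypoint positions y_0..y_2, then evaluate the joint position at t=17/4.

y_0=-4 y_1=-5 y_2=0
S(17/4) = -437/256

y_0 = S_0(0) = a_0 = -4
y_1 = S_1(0) = a_1 = -5
y_2 = S_1(3) = 0
t_q=17/4 is in segment 1 (τ=9/4); S_1(τ)=-437/256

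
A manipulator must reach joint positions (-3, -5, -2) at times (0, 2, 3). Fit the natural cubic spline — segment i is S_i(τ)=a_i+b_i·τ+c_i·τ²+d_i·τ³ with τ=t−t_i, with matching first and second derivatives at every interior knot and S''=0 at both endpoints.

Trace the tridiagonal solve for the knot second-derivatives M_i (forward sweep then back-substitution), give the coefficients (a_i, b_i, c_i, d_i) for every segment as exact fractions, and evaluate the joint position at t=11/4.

  seg 0: a=-3 b=-7/3 c=0 d=1/3
  seg 1: a=-5 b=5/3 c=2 d=-2/3
S(11/4) = -93/32

Δ: Δ0=-1, Δ1=3
row 1: diag=6, rhs=24; c'=1/6, d'=4
back: M1=4
M: M0=0, M1=4, M2=0
seg 0: a=-3, c=M0/2=0, d=(M1−M0)/(6·2)=1/3, b=Δ0−h0·(2M0+M1)/6=-7/3
seg 1: a=-5, c=M1/2=2, d=(M2−M1)/(6·1)=-2/3, b=Δ1−h1·(2M1+M2)/6=5/3
t_q=11/4 → seg 1, τ=3/4; S=-5+5/3·τ+2·τ²+-2/3·τ³=-93/32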